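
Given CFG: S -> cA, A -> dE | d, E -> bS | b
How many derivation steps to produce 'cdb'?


Grammar: S -> cA, A -> dE | d, E -> bS | b
Deriving 'cdb':
Step 1: S -> cA => cA
Step 2: A -> dE => cdE
Step 3: E -> b => cdb
Total derivation steps: 3

3


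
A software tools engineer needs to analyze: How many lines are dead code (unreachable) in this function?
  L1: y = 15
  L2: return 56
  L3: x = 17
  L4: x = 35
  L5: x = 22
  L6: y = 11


Analyzing control flow:
  L1: reachable (before return)
  L2: reachable (return statement)
  L3: DEAD (after return at L2)
  L4: DEAD (after return at L2)
  L5: DEAD (after return at L2)
  L6: DEAD (after return at L2)
Return at L2, total lines = 6
Dead lines: L3 through L6
Count: 4

4


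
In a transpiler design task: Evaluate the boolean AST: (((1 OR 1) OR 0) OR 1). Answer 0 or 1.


Step 1: Evaluate inner node
  1 OR 1 = 1
Step 2: Evaluate next node
  1 OR 0 = 1
Step 3: Evaluate root node
  1 OR 1 = 1

1


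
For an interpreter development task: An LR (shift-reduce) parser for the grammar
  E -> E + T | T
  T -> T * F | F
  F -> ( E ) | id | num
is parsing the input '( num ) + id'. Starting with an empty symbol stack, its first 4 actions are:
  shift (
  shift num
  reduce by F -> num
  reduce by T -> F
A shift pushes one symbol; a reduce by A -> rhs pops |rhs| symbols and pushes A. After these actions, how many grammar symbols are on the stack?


Tracking the symbol stack through each action:
  Action 1: shift '(' : push -> stack = [(] (size 1)
  Action 2: shift 'num' : push -> stack = [(, num] (size 2)
  Action 3: reduce by F -> num : pop 1, push F -> stack = [(, F] (size 2)
  Action 4: reduce by T -> F : pop 1, push T -> stack = [(, T] (size 2)
Final stack size: 2

2


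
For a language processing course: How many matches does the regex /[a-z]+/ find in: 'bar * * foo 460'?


Pattern: /[a-z]+/ (identifiers)
Input: 'bar * * foo 460'
Scanning for matches:
  Match 1: 'bar'
  Match 2: 'foo'
Total matches: 2

2


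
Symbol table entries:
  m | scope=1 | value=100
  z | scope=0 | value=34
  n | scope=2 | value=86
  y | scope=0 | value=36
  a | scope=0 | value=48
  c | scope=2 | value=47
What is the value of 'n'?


Searching symbol table for 'n':
  m | scope=1 | value=100
  z | scope=0 | value=34
  n | scope=2 | value=86 <- MATCH
  y | scope=0 | value=36
  a | scope=0 | value=48
  c | scope=2 | value=47
Found 'n' at scope 2 with value 86

86


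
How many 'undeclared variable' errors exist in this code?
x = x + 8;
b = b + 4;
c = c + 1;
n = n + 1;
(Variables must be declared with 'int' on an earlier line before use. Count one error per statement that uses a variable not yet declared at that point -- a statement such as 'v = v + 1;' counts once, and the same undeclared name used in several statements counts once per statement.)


Scanning code line by line:
  Line 1: use 'x' -> ERROR (undeclared)
  Line 2: use 'b' -> ERROR (undeclared)
  Line 3: use 'c' -> ERROR (undeclared)
  Line 4: use 'n' -> ERROR (undeclared)
Total undeclared variable errors: 4

4


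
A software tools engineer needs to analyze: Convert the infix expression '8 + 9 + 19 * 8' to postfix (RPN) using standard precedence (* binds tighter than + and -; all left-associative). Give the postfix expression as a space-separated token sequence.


Applying the shunting-yard algorithm:
  Operand 8 -> output
  Push '+' onto operator stack -> op-stack: [+]
  Operand 9 -> output
  See '+' (prec 1); top '+' (prec 1) >= it -> pop '+' to output
  Push '+' onto operator stack -> op-stack: [+]
  Operand 19 -> output
  Push '*' onto operator stack -> op-stack: [+, *]
  Operand 8 -> output
  End of input: pop '*' to output
  End of input: pop '+' to output
Postfix result: 8 9 + 19 8 * +

8 9 + 19 8 * +


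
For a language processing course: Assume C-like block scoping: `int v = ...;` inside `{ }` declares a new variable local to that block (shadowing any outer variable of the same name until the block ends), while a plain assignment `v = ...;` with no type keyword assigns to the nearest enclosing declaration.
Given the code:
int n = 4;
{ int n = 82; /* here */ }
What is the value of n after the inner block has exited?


Analyzing scoping rules:
Outer scope: declares n = 4
Inner block: 'int n = 82;' declares a NEW n that shadows the outer one
When the block exits the inner n goes out of scope; the outer n was never modified -> 4
Result: 4

4


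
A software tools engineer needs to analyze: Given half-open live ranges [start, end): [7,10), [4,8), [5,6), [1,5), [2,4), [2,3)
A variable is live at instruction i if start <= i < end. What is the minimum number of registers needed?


Live ranges:
  Var0: [7, 10)
  Var1: [4, 8)
  Var2: [5, 6)
  Var3: [1, 5)
  Var4: [2, 4)
  Var5: [2, 3)
Sweep-line events (position, delta, active):
  pos=1 start -> active=1
  pos=2 start -> active=2
  pos=2 start -> active=3
  pos=3 end -> active=2
  pos=4 end -> active=1
  pos=4 start -> active=2
  pos=5 end -> active=1
  pos=5 start -> active=2
  pos=6 end -> active=1
  pos=7 start -> active=2
  pos=8 end -> active=1
  pos=10 end -> active=0
Maximum simultaneous active: 3
Minimum registers needed: 3

3


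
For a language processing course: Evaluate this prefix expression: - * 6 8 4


Parsing prefix expression: - * 6 8 4
Step 1: Innermost operation '* 6 8'
  6 * 8 = 48
Step 2: Outer operation '- [48] 4'
  48 - 4 = 44

44


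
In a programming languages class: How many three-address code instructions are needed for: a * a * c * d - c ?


Expression: a * a * c * d - c
Generating three-address code (respecting * over +/- precedence):
  Instruction 1: t1 = a * a
  Instruction 2: t2 = t1 * c
  Instruction 3: t3 = t2 * d
  Instruction 4: t4 = t3 - c
Total instructions: 4

4


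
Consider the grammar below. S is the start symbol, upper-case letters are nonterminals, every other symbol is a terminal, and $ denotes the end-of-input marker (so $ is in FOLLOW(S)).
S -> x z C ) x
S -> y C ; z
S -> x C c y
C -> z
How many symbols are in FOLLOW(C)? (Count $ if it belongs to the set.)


S is the start symbol and does not occur in any rule body, so FOLLOW(S) = {$}.
Examining every occurrence of C in a rule body:
  S -> x z C ) x : C is followed by terminal ')' -> add ')'
  S -> y C ; z : C is followed by terminal ';' -> add ';'
  S -> x C c y : C is followed by terminal 'c' -> add 'c'
  C -> z : C does not occur in the body -> contributes nothing
FOLLOW(C) = {), ;, c}
Count: 3

3


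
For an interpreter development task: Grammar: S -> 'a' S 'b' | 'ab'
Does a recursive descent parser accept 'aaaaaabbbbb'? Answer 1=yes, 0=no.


Grammar accepts strings of the form a^n b^n (n >= 1)
Word: 'aaaaaabbbbb'
Counting: 6 a's and 5 b's
Check: 6 == 5? No
Mismatch: a-count != b-count
Rejected

0


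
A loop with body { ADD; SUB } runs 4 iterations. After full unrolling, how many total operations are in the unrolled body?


Loop body operations: ADD, SUB (2 ops per iteration)
Unrolling 4 iterations:
  Iteration 1: ADD, SUB (2 ops)
  Iteration 2: ADD, SUB (2 ops)
  Iteration 3: ADD, SUB (2 ops)
  Iteration 4: ADD, SUB (2 ops)
Total: 4 iterations * 2 ops/iter = 8 operations

8


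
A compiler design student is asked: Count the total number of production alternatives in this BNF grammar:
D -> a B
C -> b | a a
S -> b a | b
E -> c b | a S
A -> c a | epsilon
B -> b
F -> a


Counting alternatives per rule:
  D: 1 alternative(s)
  C: 2 alternative(s)
  S: 2 alternative(s)
  E: 2 alternative(s)
  A: 2 alternative(s)
  B: 1 alternative(s)
  F: 1 alternative(s)
Sum: 1 + 2 + 2 + 2 + 2 + 1 + 1 = 11

11


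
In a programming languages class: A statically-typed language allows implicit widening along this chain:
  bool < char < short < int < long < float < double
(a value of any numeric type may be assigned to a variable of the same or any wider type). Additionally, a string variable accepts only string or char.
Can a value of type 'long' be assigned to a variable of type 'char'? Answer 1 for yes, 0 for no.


Target variable type: char
Source value type: long
Numeric ranks: long=4, char=1
Widening allowed iff rank(source) <= rank(target): 4 <= 1? No
Result: 0

0


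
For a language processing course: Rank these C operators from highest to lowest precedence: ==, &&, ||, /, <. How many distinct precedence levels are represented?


Looking up precedence for each operator:
  == -> precedence 3
  && -> precedence 2
  || -> precedence 1
  / -> precedence 6
  < -> precedence 4
Sorted highest to lowest: /, <, ==, &&, ||
Distinct precedence values: [6, 4, 3, 2, 1]
Number of distinct levels: 5

5


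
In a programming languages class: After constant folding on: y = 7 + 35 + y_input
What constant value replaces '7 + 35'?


Identifying constant sub-expression:
  Original: y = 7 + 35 + y_input
  7 and 35 are both compile-time constants
  Evaluating: 7 + 35 = 42
  After folding: y = 42 + y_input

42


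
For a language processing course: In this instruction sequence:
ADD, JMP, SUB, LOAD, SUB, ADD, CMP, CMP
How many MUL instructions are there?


Scanning instruction sequence for MUL:
  Position 1: ADD
  Position 2: JMP
  Position 3: SUB
  Position 4: LOAD
  Position 5: SUB
  Position 6: ADD
  Position 7: CMP
  Position 8: CMP
Matches at positions: []
Total MUL count: 0

0


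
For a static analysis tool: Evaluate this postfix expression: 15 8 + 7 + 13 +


Processing tokens left to right:
Push 15, Push 8
Pop 15 and 8, compute 15 + 8 = 23, push 23
Push 7
Pop 23 and 7, compute 23 + 7 = 30, push 30
Push 13
Pop 30 and 13, compute 30 + 13 = 43, push 43
Stack result: 43

43


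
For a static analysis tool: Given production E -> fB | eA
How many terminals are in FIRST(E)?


Production: E -> fB | eA
Examining each alternative for leading terminals:
  E -> fB : first terminal = 'f'
  E -> eA : first terminal = 'e'
FIRST(E) = {e, f}
Count: 2

2


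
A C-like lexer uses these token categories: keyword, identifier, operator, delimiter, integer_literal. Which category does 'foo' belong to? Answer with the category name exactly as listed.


Token: 'foo'
Checking categories:
  identifier: YES
  integer_literal: no
  operator: no
  keyword: no
  delimiter: no
Category: identifier

identifier


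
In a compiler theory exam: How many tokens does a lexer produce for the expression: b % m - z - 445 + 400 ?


Scanning 'b % m - z - 445 + 400'
Token 1: 'b' -> identifier
Token 2: '%' -> operator
Token 3: 'm' -> identifier
Token 4: '-' -> operator
Token 5: 'z' -> identifier
Token 6: '-' -> operator
Token 7: '445' -> integer_literal
Token 8: '+' -> operator
Token 9: '400' -> integer_literal
Total tokens: 9

9


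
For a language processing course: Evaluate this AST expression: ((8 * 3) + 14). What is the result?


Expression: ((8 * 3) + 14)
Evaluating step by step:
  8 * 3 = 24
  24 + 14 = 38
Result: 38

38


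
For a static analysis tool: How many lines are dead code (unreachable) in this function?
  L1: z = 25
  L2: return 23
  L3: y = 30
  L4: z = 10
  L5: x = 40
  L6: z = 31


Analyzing control flow:
  L1: reachable (before return)
  L2: reachable (return statement)
  L3: DEAD (after return at L2)
  L4: DEAD (after return at L2)
  L5: DEAD (after return at L2)
  L6: DEAD (after return at L2)
Return at L2, total lines = 6
Dead lines: L3 through L6
Count: 4

4


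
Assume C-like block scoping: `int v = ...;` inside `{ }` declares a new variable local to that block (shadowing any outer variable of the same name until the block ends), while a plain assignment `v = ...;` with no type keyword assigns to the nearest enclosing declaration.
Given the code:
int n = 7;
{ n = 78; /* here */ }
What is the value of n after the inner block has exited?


Analyzing scoping rules:
Outer scope: declares n = 7
Inner block: 'n = 78;' has no type keyword, so it is an assignment to the outer n (no shadowing)
The assignment changed the outer variable itself, so the new value persists after the block -> 78
Result: 78

78


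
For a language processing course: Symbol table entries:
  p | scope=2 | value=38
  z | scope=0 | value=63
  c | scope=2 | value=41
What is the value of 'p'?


Searching symbol table for 'p':
  p | scope=2 | value=38 <- MATCH
  z | scope=0 | value=63
  c | scope=2 | value=41
Found 'p' at scope 2 with value 38

38


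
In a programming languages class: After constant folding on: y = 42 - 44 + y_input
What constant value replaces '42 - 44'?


Identifying constant sub-expression:
  Original: y = 42 - 44 + y_input
  42 and 44 are both compile-time constants
  Evaluating: 42 - 44 = -2
  After folding: y = -2 + y_input

-2


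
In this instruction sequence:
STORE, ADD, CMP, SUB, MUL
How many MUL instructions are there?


Scanning instruction sequence for MUL:
  Position 1: STORE
  Position 2: ADD
  Position 3: CMP
  Position 4: SUB
  Position 5: MUL <- MATCH
Matches at positions: [5]
Total MUL count: 1

1


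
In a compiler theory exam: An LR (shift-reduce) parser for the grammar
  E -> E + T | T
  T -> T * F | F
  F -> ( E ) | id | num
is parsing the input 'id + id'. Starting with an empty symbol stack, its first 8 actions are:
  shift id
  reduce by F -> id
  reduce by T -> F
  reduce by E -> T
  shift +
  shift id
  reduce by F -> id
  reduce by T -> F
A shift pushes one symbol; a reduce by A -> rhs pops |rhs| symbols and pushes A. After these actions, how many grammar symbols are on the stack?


Tracking the symbol stack through each action:
  Action 1: shift 'id' : push -> stack = [id] (size 1)
  Action 2: reduce by F -> id : pop 1, push F -> stack = [F] (size 1)
  Action 3: reduce by T -> F : pop 1, push T -> stack = [T] (size 1)
  Action 4: reduce by E -> T : pop 1, push E -> stack = [E] (size 1)
  Action 5: shift '+' : push -> stack = [E, +] (size 2)
  Action 6: shift 'id' : push -> stack = [E, +, id] (size 3)
  Action 7: reduce by F -> id : pop 1, push F -> stack = [E, +, F] (size 3)
  Action 8: reduce by T -> F : pop 1, push T -> stack = [E, +, T] (size 3)
Final stack size: 3

3


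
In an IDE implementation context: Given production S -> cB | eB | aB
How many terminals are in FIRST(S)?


Production: S -> cB | eB | aB
Examining each alternative for leading terminals:
  S -> cB : first terminal = 'c'
  S -> eB : first terminal = 'e'
  S -> aB : first terminal = 'a'
FIRST(S) = {a, c, e}
Count: 3

3


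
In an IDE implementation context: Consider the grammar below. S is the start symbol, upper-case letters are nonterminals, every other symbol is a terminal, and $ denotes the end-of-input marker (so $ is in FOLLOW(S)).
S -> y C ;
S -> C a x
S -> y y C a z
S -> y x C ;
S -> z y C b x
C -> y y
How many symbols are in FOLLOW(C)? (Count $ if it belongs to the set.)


S is the start symbol and does not occur in any rule body, so FOLLOW(S) = {$}.
Examining every occurrence of C in a rule body:
  S -> y C ; : C is followed by terminal ';' -> add ';'
  S -> C a x : C is followed by terminal 'a' -> add 'a'
  S -> y y C a z : C is followed by terminal 'a' -> add 'a' (already in the set)
  S -> y x C ; : C is followed by terminal ';' -> add ';' (already in the set)
  S -> z y C b x : C is followed by terminal 'b' -> add 'b'
  C -> y y : C does not occur in the body -> contributes nothing
FOLLOW(C) = {;, a, b}
Count: 3

3


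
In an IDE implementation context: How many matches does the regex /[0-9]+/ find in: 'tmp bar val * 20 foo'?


Pattern: /[0-9]+/ (int literals)
Input: 'tmp bar val * 20 foo'
Scanning for matches:
  Match 1: '20'
Total matches: 1

1


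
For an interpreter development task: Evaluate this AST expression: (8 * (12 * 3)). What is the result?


Expression: (8 * (12 * 3))
Evaluating step by step:
  12 * 3 = 36
  8 * 36 = 288
Result: 288

288


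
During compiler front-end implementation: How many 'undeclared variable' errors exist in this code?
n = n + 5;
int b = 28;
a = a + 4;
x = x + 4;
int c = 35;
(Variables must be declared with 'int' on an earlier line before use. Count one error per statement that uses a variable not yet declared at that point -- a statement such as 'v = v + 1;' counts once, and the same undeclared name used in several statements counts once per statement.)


Scanning code line by line:
  Line 1: use 'n' -> ERROR (undeclared)
  Line 2: declare 'b' -> declared = ['b']
  Line 3: use 'a' -> ERROR (undeclared)
  Line 4: use 'x' -> ERROR (undeclared)
  Line 5: declare 'c' -> declared = ['b', 'c']
Total undeclared variable errors: 3

3


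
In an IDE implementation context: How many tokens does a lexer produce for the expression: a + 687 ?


Scanning 'a + 687'
Token 1: 'a' -> identifier
Token 2: '+' -> operator
Token 3: '687' -> integer_literal
Total tokens: 3

3


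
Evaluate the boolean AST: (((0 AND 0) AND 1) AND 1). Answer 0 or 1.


Step 1: Evaluate inner node
  0 AND 0 = 0
Step 2: Evaluate next node
  0 AND 1 = 0
Step 3: Evaluate root node
  0 AND 1 = 0

0


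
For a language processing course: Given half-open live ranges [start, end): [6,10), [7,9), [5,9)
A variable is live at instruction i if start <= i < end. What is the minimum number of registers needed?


Live ranges:
  Var0: [6, 10)
  Var1: [7, 9)
  Var2: [5, 9)
Sweep-line events (position, delta, active):
  pos=5 start -> active=1
  pos=6 start -> active=2
  pos=7 start -> active=3
  pos=9 end -> active=2
  pos=9 end -> active=1
  pos=10 end -> active=0
Maximum simultaneous active: 3
Minimum registers needed: 3

3


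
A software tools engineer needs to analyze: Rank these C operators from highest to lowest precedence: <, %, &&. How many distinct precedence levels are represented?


Looking up precedence for each operator:
  < -> precedence 4
  % -> precedence 6
  && -> precedence 2
Sorted highest to lowest: %, <, &&
Distinct precedence values: [6, 4, 2]
Number of distinct levels: 3

3


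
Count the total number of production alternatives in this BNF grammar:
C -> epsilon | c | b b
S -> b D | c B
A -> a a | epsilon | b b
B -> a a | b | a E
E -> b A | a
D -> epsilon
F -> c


Counting alternatives per rule:
  C: 3 alternative(s)
  S: 2 alternative(s)
  A: 3 alternative(s)
  B: 3 alternative(s)
  E: 2 alternative(s)
  D: 1 alternative(s)
  F: 1 alternative(s)
Sum: 3 + 2 + 3 + 3 + 2 + 1 + 1 = 15

15


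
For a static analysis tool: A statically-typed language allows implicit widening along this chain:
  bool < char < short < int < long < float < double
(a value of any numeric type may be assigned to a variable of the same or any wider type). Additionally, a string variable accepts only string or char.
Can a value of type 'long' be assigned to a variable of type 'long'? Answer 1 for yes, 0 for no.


Target variable type: long
Source value type: long
Numeric ranks: long=4, long=4
Widening allowed iff rank(source) <= rank(target): 4 <= 4? Yes
Result: 1

1


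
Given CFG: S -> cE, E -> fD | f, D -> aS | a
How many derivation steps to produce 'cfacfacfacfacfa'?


Grammar: S -> cE, E -> fD | f, D -> aS | a
Deriving 'cfacfacfacfacfa':
Step 1: S -> cE => cE
Step 2: E -> fD => cfD
Step 3: D -> aS => cfaS
Step 4: S -> cE => cfacE
Step 5: E -> fD => cfacfD
Step 6: D -> aS => cfacfaS
Step 7: S -> cE => cfacfacE
Step 8: E -> fD => cfacfacfD
Step 9: D -> aS => cfacfacfaS
Step 10: S -> cE => cfacfacfacE
Step 11: E -> fD => cfacfacfacfD
Step 12: D -> aS => cfacfacfacfaS
Step 13: S -> cE => cfacfacfacfacE
Step 14: E -> fD => cfacfacfacfacfD
Step 15: D -> a => cfacfacfacfacfa
Total derivation steps: 15

15


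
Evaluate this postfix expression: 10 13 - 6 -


Processing tokens left to right:
Push 10, Push 13
Pop 10 and 13, compute 10 - 13 = -3, push -3
Push 6
Pop -3 and 6, compute -3 - 6 = -9, push -9
Stack result: -9

-9


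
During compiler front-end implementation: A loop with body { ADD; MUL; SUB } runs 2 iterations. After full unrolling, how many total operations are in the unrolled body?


Loop body operations: ADD, MUL, SUB (3 ops per iteration)
Unrolling 2 iterations:
  Iteration 1: ADD, MUL, SUB (3 ops)
  Iteration 2: ADD, MUL, SUB (3 ops)
Total: 2 iterations * 3 ops/iter = 6 operations

6


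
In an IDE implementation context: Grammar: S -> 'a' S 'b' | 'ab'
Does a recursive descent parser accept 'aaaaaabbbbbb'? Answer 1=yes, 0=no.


Grammar accepts strings of the form a^n b^n (n >= 1)
Word: 'aaaaaabbbbbb'
Counting: 6 a's and 6 b's
Check: 6 == 6? Yes
Derivation (S -> aSb applied 5 time(s), then S -> ab): S => aSb => aaSbb => aaaSbbb => aaaaSbbbb => aaaaaSbbbbb => aaaaaabbbbbb
Accepted

1


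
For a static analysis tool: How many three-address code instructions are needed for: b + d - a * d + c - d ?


Expression: b + d - a * d + c - d
Generating three-address code (respecting * over +/- precedence):
  Instruction 1: t1 = a * d
  Instruction 2: t2 = b + d
  Instruction 3: t3 = t2 - t1
  Instruction 4: t4 = t3 + c
  Instruction 5: t5 = t4 - d
Total instructions: 5

5


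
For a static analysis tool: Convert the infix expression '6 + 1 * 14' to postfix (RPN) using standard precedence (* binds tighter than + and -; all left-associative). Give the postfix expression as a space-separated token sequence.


Applying the shunting-yard algorithm:
  Operand 6 -> output
  Push '+' onto operator stack -> op-stack: [+]
  Operand 1 -> output
  Push '*' onto operator stack -> op-stack: [+, *]
  Operand 14 -> output
  End of input: pop '*' to output
  End of input: pop '+' to output
Postfix result: 6 1 14 * +

6 1 14 * +


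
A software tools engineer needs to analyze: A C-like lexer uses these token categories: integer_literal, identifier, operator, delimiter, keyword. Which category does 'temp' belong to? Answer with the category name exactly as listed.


Token: 'temp'
Checking categories:
  identifier: YES
  integer_literal: no
  operator: no
  keyword: no
  delimiter: no
Category: identifier

identifier


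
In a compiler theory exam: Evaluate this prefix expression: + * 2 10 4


Parsing prefix expression: + * 2 10 4
Step 1: Innermost operation '* 2 10'
  2 * 10 = 20
Step 2: Outer operation '+ [20] 4'
  20 + 4 = 24

24


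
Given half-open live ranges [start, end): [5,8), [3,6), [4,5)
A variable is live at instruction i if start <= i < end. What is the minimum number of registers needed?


Live ranges:
  Var0: [5, 8)
  Var1: [3, 6)
  Var2: [4, 5)
Sweep-line events (position, delta, active):
  pos=3 start -> active=1
  pos=4 start -> active=2
  pos=5 end -> active=1
  pos=5 start -> active=2
  pos=6 end -> active=1
  pos=8 end -> active=0
Maximum simultaneous active: 2
Minimum registers needed: 2

2


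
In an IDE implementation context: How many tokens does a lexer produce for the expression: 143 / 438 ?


Scanning '143 / 438'
Token 1: '143' -> integer_literal
Token 2: '/' -> operator
Token 3: '438' -> integer_literal
Total tokens: 3

3


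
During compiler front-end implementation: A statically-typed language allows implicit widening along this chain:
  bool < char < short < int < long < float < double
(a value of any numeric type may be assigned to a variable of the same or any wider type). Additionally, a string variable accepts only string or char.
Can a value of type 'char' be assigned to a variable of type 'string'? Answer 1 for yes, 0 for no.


Target variable type: string
Source value type: char
Rule: string accepts only {string, char}
  source 'char' in {string, char}? Yes
Result: 1

1


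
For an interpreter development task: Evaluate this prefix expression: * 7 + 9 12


Parsing prefix expression: * 7 + 9 12
Step 1: Innermost operation '+ 9 12'
  9 + 12 = 21
Step 2: Outer operation '* 7 [21]'
  7 * 21 = 147

147


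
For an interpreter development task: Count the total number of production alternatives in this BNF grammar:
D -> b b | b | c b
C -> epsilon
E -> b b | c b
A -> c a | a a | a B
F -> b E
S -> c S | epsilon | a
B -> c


Counting alternatives per rule:
  D: 3 alternative(s)
  C: 1 alternative(s)
  E: 2 alternative(s)
  A: 3 alternative(s)
  F: 1 alternative(s)
  S: 3 alternative(s)
  B: 1 alternative(s)
Sum: 3 + 1 + 2 + 3 + 1 + 3 + 1 = 14

14


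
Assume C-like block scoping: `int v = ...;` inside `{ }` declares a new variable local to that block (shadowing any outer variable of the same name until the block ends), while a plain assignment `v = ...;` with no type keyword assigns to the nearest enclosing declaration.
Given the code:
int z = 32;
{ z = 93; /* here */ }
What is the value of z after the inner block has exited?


Analyzing scoping rules:
Outer scope: declares z = 32
Inner block: 'z = 93;' has no type keyword, so it is an assignment to the outer z (no shadowing)
The assignment changed the outer variable itself, so the new value persists after the block -> 93
Result: 93

93


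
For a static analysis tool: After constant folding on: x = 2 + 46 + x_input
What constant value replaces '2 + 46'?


Identifying constant sub-expression:
  Original: x = 2 + 46 + x_input
  2 and 46 are both compile-time constants
  Evaluating: 2 + 46 = 48
  After folding: x = 48 + x_input

48


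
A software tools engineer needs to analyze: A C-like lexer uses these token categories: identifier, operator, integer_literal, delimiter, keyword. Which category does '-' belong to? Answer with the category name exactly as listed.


Token: '-'
Checking categories:
  identifier: no
  integer_literal: no
  operator: YES
  keyword: no
  delimiter: no
Category: operator

operator


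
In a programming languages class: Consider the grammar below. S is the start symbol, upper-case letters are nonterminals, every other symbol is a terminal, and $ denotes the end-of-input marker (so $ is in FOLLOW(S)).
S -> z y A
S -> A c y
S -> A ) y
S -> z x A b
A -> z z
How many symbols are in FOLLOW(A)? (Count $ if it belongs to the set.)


S is the start symbol and does not occur in any rule body, so FOLLOW(S) = {$}.
Examining every occurrence of A in a rule body:
  S -> z y A : A is at the right end -> add FOLLOW(S) = {$}
  S -> A c y : A is followed by terminal 'c' -> add 'c'
  S -> A ) y : A is followed by terminal ')' -> add ')'
  S -> z x A b : A is followed by terminal 'b' -> add 'b'
  A -> z z : A does not occur in the body -> contributes nothing
FOLLOW(A) = {), b, c, $}
Count: 4

4


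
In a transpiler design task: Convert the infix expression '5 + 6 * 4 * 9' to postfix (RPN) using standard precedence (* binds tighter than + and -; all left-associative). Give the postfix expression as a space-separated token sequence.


Applying the shunting-yard algorithm:
  Operand 5 -> output
  Push '+' onto operator stack -> op-stack: [+]
  Operand 6 -> output
  Push '*' onto operator stack -> op-stack: [+, *]
  Operand 4 -> output
  See '*' (prec 2); top '*' (prec 2) >= it -> pop '*' to output
  Push '*' onto operator stack -> op-stack: [+, *]
  Operand 9 -> output
  End of input: pop '*' to output
  End of input: pop '+' to output
Postfix result: 5 6 4 * 9 * +

5 6 4 * 9 * +


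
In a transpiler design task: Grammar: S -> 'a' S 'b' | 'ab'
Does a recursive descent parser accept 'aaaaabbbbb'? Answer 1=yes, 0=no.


Grammar accepts strings of the form a^n b^n (n >= 1)
Word: 'aaaaabbbbb'
Counting: 5 a's and 5 b's
Check: 5 == 5? Yes
Derivation (S -> aSb applied 4 time(s), then S -> ab): S => aSb => aaSbb => aaaSbbb => aaaaSbbbb => aaaaabbbbb
Accepted

1


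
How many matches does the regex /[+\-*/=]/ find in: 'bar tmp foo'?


Pattern: /[+\-*/=]/ (operators)
Input: 'bar tmp foo'
Scanning for matches:
Total matches: 0

0


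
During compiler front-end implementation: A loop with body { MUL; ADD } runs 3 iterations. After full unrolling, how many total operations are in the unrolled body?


Loop body operations: MUL, ADD (2 ops per iteration)
Unrolling 3 iterations:
  Iteration 1: MUL, ADD (2 ops)
  Iteration 2: MUL, ADD (2 ops)
  Iteration 3: MUL, ADD (2 ops)
Total: 3 iterations * 2 ops/iter = 6 operations

6


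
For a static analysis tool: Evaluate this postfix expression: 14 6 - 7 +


Processing tokens left to right:
Push 14, Push 6
Pop 14 and 6, compute 14 - 6 = 8, push 8
Push 7
Pop 8 and 7, compute 8 + 7 = 15, push 15
Stack result: 15

15


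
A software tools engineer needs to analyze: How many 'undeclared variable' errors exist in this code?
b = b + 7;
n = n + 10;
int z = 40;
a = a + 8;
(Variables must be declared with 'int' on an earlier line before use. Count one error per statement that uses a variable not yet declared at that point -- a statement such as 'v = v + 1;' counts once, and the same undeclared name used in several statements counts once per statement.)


Scanning code line by line:
  Line 1: use 'b' -> ERROR (undeclared)
  Line 2: use 'n' -> ERROR (undeclared)
  Line 3: declare 'z' -> declared = ['z']
  Line 4: use 'a' -> ERROR (undeclared)
Total undeclared variable errors: 3

3


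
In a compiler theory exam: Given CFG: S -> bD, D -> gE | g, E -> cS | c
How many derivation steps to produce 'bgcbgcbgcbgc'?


Grammar: S -> bD, D -> gE | g, E -> cS | c
Deriving 'bgcbgcbgcbgc':
Step 1: S -> bD => bD
Step 2: D -> gE => bgE
Step 3: E -> cS => bgcS
Step 4: S -> bD => bgcbD
Step 5: D -> gE => bgcbgE
Step 6: E -> cS => bgcbgcS
Step 7: S -> bD => bgcbgcbD
Step 8: D -> gE => bgcbgcbgE
Step 9: E -> cS => bgcbgcbgcS
Step 10: S -> bD => bgcbgcbgcbD
Step 11: D -> gE => bgcbgcbgcbgE
Step 12: E -> c => bgcbgcbgcbgc
Total derivation steps: 12

12


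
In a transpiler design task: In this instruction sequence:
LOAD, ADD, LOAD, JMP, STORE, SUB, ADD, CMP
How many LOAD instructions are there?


Scanning instruction sequence for LOAD:
  Position 1: LOAD <- MATCH
  Position 2: ADD
  Position 3: LOAD <- MATCH
  Position 4: JMP
  Position 5: STORE
  Position 6: SUB
  Position 7: ADD
  Position 8: CMP
Matches at positions: [1, 3]
Total LOAD count: 2

2


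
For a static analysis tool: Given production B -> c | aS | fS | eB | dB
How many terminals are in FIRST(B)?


Production: B -> c | aS | fS | eB | dB
Examining each alternative for leading terminals:
  B -> c : first terminal = 'c'
  B -> aS : first terminal = 'a'
  B -> fS : first terminal = 'f'
  B -> eB : first terminal = 'e'
  B -> dB : first terminal = 'd'
FIRST(B) = {a, c, d, e, f}
Count: 5

5


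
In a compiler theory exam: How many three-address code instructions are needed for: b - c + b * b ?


Expression: b - c + b * b
Generating three-address code (respecting * over +/- precedence):
  Instruction 1: t1 = b * b
  Instruction 2: t2 = b - c
  Instruction 3: t3 = t2 + t1
Total instructions: 3

3


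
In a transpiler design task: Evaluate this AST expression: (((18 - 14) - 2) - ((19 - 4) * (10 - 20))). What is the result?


Expression: (((18 - 14) - 2) - ((19 - 4) * (10 - 20)))
Evaluating step by step:
  18 - 14 = 4
  4 - 2 = 2
  19 - 4 = 15
  10 - 20 = -10
  15 * -10 = -150
  2 - -150 = 152
Result: 152

152


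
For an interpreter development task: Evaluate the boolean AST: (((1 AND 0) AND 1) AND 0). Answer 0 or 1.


Step 1: Evaluate inner node
  1 AND 0 = 0
Step 2: Evaluate next node
  0 AND 1 = 0
Step 3: Evaluate root node
  0 AND 0 = 0

0


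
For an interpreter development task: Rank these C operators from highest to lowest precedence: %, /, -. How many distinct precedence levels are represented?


Looking up precedence for each operator:
  % -> precedence 6
  / -> precedence 6
  - -> precedence 5
Sorted highest to lowest: %, /, -
Distinct precedence values: [6, 5]
Number of distinct levels: 2

2


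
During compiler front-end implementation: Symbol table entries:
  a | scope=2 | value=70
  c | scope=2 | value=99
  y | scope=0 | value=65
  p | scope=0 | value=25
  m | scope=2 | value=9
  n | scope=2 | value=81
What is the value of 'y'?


Searching symbol table for 'y':
  a | scope=2 | value=70
  c | scope=2 | value=99
  y | scope=0 | value=65 <- MATCH
  p | scope=0 | value=25
  m | scope=2 | value=9
  n | scope=2 | value=81
Found 'y' at scope 0 with value 65

65


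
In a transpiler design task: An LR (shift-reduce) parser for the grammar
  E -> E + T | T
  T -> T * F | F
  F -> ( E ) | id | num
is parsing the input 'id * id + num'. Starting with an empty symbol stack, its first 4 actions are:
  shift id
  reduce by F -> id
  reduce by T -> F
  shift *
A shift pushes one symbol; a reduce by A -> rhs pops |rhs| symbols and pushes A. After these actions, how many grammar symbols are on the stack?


Tracking the symbol stack through each action:
  Action 1: shift 'id' : push -> stack = [id] (size 1)
  Action 2: reduce by F -> id : pop 1, push F -> stack = [F] (size 1)
  Action 3: reduce by T -> F : pop 1, push T -> stack = [T] (size 1)
  Action 4: shift '*' : push -> stack = [T, *] (size 2)
Final stack size: 2

2


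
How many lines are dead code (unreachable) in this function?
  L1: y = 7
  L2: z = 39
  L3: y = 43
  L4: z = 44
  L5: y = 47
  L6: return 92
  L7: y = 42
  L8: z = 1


Analyzing control flow:
  L1: reachable (before return)
  L2: reachable (before return)
  L3: reachable (before return)
  L4: reachable (before return)
  L5: reachable (before return)
  L6: reachable (return statement)
  L7: DEAD (after return at L6)
  L8: DEAD (after return at L6)
Return at L6, total lines = 8
Dead lines: L7 through L8
Count: 2

2


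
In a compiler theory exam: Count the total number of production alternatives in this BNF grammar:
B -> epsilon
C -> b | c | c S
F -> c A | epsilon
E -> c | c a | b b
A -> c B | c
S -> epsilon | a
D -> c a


Counting alternatives per rule:
  B: 1 alternative(s)
  C: 3 alternative(s)
  F: 2 alternative(s)
  E: 3 alternative(s)
  A: 2 alternative(s)
  S: 2 alternative(s)
  D: 1 alternative(s)
Sum: 1 + 3 + 2 + 3 + 2 + 2 + 1 = 14

14


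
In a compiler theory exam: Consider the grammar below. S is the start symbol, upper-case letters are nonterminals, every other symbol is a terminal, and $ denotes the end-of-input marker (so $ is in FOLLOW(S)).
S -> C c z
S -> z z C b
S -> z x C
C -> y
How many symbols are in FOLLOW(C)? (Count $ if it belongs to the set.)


S is the start symbol and does not occur in any rule body, so FOLLOW(S) = {$}.
Examining every occurrence of C in a rule body:
  S -> C c z : C is followed by terminal 'c' -> add 'c'
  S -> z z C b : C is followed by terminal 'b' -> add 'b'
  S -> z x C : C is at the right end -> add FOLLOW(S) = {$}
  C -> y : C does not occur in the body -> contributes nothing
FOLLOW(C) = {b, c, $}
Count: 3

3


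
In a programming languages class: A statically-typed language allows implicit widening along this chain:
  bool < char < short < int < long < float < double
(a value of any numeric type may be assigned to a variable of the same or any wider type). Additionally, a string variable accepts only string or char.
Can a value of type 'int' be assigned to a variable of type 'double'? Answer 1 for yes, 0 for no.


Target variable type: double
Source value type: int
Numeric ranks: int=3, double=6
Widening allowed iff rank(source) <= rank(target): 3 <= 6? Yes
Result: 1

1


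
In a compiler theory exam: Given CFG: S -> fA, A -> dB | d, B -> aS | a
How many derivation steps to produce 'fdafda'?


Grammar: S -> fA, A -> dB | d, B -> aS | a
Deriving 'fdafda':
Step 1: S -> fA => fA
Step 2: A -> dB => fdB
Step 3: B -> aS => fdaS
Step 4: S -> fA => fdafA
Step 5: A -> dB => fdafdB
Step 6: B -> a => fdafda
Total derivation steps: 6

6


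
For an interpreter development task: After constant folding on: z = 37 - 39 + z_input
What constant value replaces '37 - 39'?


Identifying constant sub-expression:
  Original: z = 37 - 39 + z_input
  37 and 39 are both compile-time constants
  Evaluating: 37 - 39 = -2
  After folding: z = -2 + z_input

-2


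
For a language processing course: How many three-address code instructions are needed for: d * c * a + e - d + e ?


Expression: d * c * a + e - d + e
Generating three-address code (respecting * over +/- precedence):
  Instruction 1: t1 = d * c
  Instruction 2: t2 = t1 * a
  Instruction 3: t3 = t2 + e
  Instruction 4: t4 = t3 - d
  Instruction 5: t5 = t4 + e
Total instructions: 5

5


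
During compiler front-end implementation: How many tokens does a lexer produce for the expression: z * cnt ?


Scanning 'z * cnt'
Token 1: 'z' -> identifier
Token 2: '*' -> operator
Token 3: 'cnt' -> identifier
Total tokens: 3

3


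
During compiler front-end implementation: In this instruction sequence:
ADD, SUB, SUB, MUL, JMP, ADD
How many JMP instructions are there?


Scanning instruction sequence for JMP:
  Position 1: ADD
  Position 2: SUB
  Position 3: SUB
  Position 4: MUL
  Position 5: JMP <- MATCH
  Position 6: ADD
Matches at positions: [5]
Total JMP count: 1

1


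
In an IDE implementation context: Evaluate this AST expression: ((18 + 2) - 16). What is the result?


Expression: ((18 + 2) - 16)
Evaluating step by step:
  18 + 2 = 20
  20 - 16 = 4
Result: 4

4


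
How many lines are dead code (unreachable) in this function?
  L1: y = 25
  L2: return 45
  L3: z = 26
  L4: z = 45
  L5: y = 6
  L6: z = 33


Analyzing control flow:
  L1: reachable (before return)
  L2: reachable (return statement)
  L3: DEAD (after return at L2)
  L4: DEAD (after return at L2)
  L5: DEAD (after return at L2)
  L6: DEAD (after return at L2)
Return at L2, total lines = 6
Dead lines: L3 through L6
Count: 4

4


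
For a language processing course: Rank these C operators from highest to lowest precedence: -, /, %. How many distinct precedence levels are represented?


Looking up precedence for each operator:
  - -> precedence 5
  / -> precedence 6
  % -> precedence 6
Sorted highest to lowest: /, %, -
Distinct precedence values: [6, 5]
Number of distinct levels: 2

2


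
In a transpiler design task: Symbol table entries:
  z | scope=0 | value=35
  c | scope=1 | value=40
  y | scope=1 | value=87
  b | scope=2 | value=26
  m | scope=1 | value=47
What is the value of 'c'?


Searching symbol table for 'c':
  z | scope=0 | value=35
  c | scope=1 | value=40 <- MATCH
  y | scope=1 | value=87
  b | scope=2 | value=26
  m | scope=1 | value=47
Found 'c' at scope 1 with value 40

40


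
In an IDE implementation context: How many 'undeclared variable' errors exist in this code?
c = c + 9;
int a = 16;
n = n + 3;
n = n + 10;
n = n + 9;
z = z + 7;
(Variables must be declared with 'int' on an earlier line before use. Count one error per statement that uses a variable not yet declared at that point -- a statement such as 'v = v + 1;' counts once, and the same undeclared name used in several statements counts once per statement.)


Scanning code line by line:
  Line 1: use 'c' -> ERROR (undeclared)
  Line 2: declare 'a' -> declared = ['a']
  Line 3: use 'n' -> ERROR (undeclared)
  Line 4: use 'n' -> ERROR (undeclared)
  Line 5: use 'n' -> ERROR (undeclared)
  Line 6: use 'z' -> ERROR (undeclared)
Total undeclared variable errors: 5

5


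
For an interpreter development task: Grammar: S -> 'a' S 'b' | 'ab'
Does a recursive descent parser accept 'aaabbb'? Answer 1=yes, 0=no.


Grammar accepts strings of the form a^n b^n (n >= 1)
Word: 'aaabbb'
Counting: 3 a's and 3 b's
Check: 3 == 3? Yes
Derivation (S -> aSb applied 2 time(s), then S -> ab): S => aSb => aaSbb => aaabbb
Accepted

1


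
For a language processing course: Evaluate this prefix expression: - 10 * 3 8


Parsing prefix expression: - 10 * 3 8
Step 1: Innermost operation '* 3 8'
  3 * 8 = 24
Step 2: Outer operation '- 10 [24]'
  10 - 24 = -14

-14


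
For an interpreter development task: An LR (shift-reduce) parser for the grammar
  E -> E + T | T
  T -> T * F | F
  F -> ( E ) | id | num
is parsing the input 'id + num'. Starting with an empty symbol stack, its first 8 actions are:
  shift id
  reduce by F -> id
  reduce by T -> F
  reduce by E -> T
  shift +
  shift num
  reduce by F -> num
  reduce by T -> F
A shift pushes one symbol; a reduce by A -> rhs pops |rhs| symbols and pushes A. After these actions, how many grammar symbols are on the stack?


Tracking the symbol stack through each action:
  Action 1: shift 'id' : push -> stack = [id] (size 1)
  Action 2: reduce by F -> id : pop 1, push F -> stack = [F] (size 1)
  Action 3: reduce by T -> F : pop 1, push T -> stack = [T] (size 1)
  Action 4: reduce by E -> T : pop 1, push E -> stack = [E] (size 1)
  Action 5: shift '+' : push -> stack = [E, +] (size 2)
  Action 6: shift 'num' : push -> stack = [E, +, num] (size 3)
  Action 7: reduce by F -> num : pop 1, push F -> stack = [E, +, F] (size 3)
  Action 8: reduce by T -> F : pop 1, push T -> stack = [E, +, T] (size 3)
Final stack size: 3

3
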